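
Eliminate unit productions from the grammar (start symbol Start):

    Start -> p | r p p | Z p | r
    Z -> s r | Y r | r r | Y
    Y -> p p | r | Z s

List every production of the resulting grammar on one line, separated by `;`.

Start -> p | r p p | Z p | r; Z -> s r | Y r | r r | p p | r | Z s; Y -> p p | r | Z s

Unit pairs: Z ⇒* {Y}.
For each unit pair (A, B), copy every non-unit production of B to A, then drop all unit productions.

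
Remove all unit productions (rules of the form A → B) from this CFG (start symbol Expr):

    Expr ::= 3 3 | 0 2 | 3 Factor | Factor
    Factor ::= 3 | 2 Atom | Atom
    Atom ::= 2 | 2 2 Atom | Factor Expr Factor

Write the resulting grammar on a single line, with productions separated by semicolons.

Expr ::= 2 | 2 2 Atom | Factor Expr Factor | 3 | 2 Atom | 3 3 | 0 2 | 3 Factor; Factor ::= 2 | 2 2 Atom | Factor Expr Factor | 3 | 2 Atom; Atom ::= 2 | 2 2 Atom | Factor Expr Factor

Unit pairs: Expr ⇒* {Atom, Factor}; Factor ⇒* {Atom}.
For each unit pair (A, B), copy every non-unit production of B to A, then drop all unit productions.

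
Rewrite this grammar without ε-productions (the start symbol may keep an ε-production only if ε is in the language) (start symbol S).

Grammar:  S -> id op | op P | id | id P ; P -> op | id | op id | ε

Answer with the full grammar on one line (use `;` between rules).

Nullable nonterminals: {P}.
ε ∉ L(G), so no ε-production is kept.
For each production, add variants omitting each subset of nullable occurrences: S → op P gives op P | op.

S -> id op | op P | op | id | id P; P -> op | id | op id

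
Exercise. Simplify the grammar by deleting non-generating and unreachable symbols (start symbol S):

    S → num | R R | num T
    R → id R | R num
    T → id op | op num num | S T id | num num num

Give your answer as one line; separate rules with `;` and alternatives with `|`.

Generating nonterminals: {S, T}.
Reachable from S after that: {S, T}.
Removed useless symbols: {R} and every production mentioning them.

S → num | num T; T → id op | op num num | S T id | num num num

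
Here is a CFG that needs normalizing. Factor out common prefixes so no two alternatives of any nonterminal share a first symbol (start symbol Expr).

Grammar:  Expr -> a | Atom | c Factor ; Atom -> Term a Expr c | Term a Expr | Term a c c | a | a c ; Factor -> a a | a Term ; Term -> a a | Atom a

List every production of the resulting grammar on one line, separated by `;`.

Atom has alternatives sharing prefix 'Term a': factor to Atom → Term a Atom1 with Atom1 → Expr c | Expr | c c.
Atom has alternatives sharing prefix 'a': factor to Atom → a Atom2 with Atom2 → ε | c.
Factor has alternatives sharing prefix 'a': factor to Factor → a Factor1 with Factor1 → a | Term.
Atom1 has alternatives sharing prefix 'Expr': factor to Atom1 → Expr Atom11 with Atom11 → c | ε.

Expr -> a | Atom | c Factor; Atom -> Term a Atom1 | a Atom2; Factor -> a Factor1; Term -> a a | Atom a; Atom1 -> c c | Expr Atom11; Atom2 -> ε | c; Factor1 -> a | Term; Atom11 -> c | ε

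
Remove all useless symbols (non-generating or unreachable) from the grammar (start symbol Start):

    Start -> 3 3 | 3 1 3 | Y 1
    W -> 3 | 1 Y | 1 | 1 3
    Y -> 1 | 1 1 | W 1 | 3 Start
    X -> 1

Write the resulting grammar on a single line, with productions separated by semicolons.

Start -> 3 3 | 3 1 3 | Y 1; W -> 3 | 1 Y | 1 | 1 3; Y -> 1 | 1 1 | W 1 | 3 Start

Generating nonterminals: {Start, W, X, Y}.
Reachable from Start after that: {Start, W, Y}.
Removed useless symbols: {X} and every production mentioning them.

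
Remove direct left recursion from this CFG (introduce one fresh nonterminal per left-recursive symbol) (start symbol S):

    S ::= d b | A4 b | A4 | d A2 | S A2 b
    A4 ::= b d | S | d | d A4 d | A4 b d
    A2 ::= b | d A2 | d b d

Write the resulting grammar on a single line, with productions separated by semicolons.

Directly left-recursive nonterminals: S, A4.
For S: α = {A2 b}, β = {d b, A4 b, A4, d A2}. Rewrite as S → β S' and S' → α S' | ε.
For A4: α = {b d}, β = {b d, S, d, d A4 d}. Rewrite as A4 → β A4' and A4' → α A4' | ε.

S ::= d b S' | A4 b S' | A4 S' | d A2 S'; A4 ::= b d A4' | S A4' | d A4' | d A4 d A4'; A2 ::= b | d A2 | d b d; S' ::= A2 b S' | ε; A4' ::= b d A4' | ε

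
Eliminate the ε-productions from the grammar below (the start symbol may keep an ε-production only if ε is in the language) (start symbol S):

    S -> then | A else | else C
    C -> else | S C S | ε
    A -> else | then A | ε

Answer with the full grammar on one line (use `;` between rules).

Nullable set = {A, C}.
ε ∉ L(G), so no ε-production is kept.
Add the nullable-subset variants: S → A else gives A else | else. C → S C S gives S C S | S S. A → then A gives then A | then.

S -> then | A else | else | else C; C -> else | S C S | S S; A -> else | then A | then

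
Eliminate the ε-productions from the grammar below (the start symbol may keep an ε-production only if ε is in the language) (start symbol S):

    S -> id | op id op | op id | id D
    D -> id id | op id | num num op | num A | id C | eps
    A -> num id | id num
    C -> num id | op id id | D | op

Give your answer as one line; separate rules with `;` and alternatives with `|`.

S -> id | op id op | op id | id D; D -> id id | op id | num num op | num A | id C | id; A -> num id | id num; C -> num id | op id id | D | op

The nullable symbols are {C, D}.
ε ∉ L(G), so no ε-production is kept.
Add the nullable-subset variants: D → id C gives id C | id.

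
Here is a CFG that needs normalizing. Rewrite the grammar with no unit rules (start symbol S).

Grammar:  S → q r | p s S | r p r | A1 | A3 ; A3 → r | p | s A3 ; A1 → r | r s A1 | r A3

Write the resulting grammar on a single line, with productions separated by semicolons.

S → r | r s A1 | r A3 | q r | p s S | r p r | p | s A3; A3 → r | p | s A3; A1 → r | r s A1 | r A3

Unit pairs: S ⇒* {A1, A3}.
For each unit pair (A, B), copy every non-unit production of B to A, then drop all unit productions.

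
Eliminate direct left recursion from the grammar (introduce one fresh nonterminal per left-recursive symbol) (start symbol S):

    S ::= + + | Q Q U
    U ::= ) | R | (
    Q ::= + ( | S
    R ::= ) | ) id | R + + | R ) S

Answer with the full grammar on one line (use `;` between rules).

Left recursion appears on R.
For R: α = {+ +, ) S}, β = {), ) id}. Rewrite as R → β R' and R' → α R' | ε.

S ::= + + | Q Q U; U ::= ) | R | (; Q ::= + ( | S; R ::= ) R' | ) id R'; R' ::= + + R' | ) S R' | ε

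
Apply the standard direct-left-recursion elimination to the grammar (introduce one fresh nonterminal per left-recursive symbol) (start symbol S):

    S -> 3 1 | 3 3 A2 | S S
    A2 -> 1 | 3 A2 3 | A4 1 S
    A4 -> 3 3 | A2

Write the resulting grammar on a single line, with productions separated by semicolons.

S is directly left-recursive.
For S: α = {S}, β = {3 1, 3 3 A2}. Rewrite as S → β S' and S' → α S' | ε.

S -> 3 1 S' | 3 3 A2 S'; A2 -> 1 | 3 A2 3 | A4 1 S; A4 -> 3 3 | A2; S' -> S S' | ε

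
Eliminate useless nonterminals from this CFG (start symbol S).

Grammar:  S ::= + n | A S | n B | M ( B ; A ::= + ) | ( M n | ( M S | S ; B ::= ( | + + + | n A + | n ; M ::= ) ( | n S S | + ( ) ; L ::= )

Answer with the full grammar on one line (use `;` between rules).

Generating nonterminals: {A, B, L, M, S}.
Reachable from S after that: {A, B, M, S}.
Removed useless symbols: {L} and every production mentioning them.

S ::= + n | A S | n B | M ( B; A ::= + ) | ( M n | ( M S | S; B ::= ( | + + + | n A + | n; M ::= ) ( | n S S | + ( )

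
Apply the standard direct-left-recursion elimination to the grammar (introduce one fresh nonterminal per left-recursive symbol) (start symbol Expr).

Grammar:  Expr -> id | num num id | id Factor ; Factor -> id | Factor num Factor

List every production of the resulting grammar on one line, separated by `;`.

Directly left-recursive nonterminal: Factor.
For Factor: α = {num Factor}, β = {id}. Rewrite as Factor → β Factor1 and Factor1 → α Factor1 | ε.

Expr -> id | num num id | id Factor; Factor -> id Factor1; Factor1 -> num Factor Factor1 | eps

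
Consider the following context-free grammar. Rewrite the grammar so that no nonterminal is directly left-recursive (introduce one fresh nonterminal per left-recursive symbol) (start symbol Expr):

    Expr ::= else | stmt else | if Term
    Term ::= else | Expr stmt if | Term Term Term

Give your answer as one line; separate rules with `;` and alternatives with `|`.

Expr ::= else | stmt else | if Term; Term ::= else Term1 | Expr stmt if Term1; Term1 ::= Term Term Term1 | ε

Directly left-recursive nonterminal: Term.
For Term: α = {Term Term}, β = {else, Expr stmt if}. Rewrite as Term → β Term1 and Term1 → α Term1 | ε.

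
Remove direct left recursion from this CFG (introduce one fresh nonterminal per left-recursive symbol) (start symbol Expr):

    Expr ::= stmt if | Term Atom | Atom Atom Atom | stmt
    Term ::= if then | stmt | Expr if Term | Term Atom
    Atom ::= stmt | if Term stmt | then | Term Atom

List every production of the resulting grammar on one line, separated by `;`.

Directly left-recursive nonterminal: Term.
For Term: α = {Atom}, β = {if then, stmt, Expr if Term}. Rewrite as Term → β Term1 and Term1 → α Term1 | ε.

Expr ::= stmt if | Term Atom | Atom Atom Atom | stmt; Term ::= if then Term1 | stmt Term1 | Expr if Term Term1; Atom ::= stmt | if Term stmt | then | Term Atom; Term1 ::= Atom Term1 | ε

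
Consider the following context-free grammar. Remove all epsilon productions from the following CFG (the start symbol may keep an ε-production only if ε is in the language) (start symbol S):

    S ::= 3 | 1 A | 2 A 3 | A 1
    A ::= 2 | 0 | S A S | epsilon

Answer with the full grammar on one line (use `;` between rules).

S ::= 3 | 1 A | 1 | 2 A 3 | 2 3 | A 1; A ::= 2 | 0 | S A S | S S

Nullable set = {A}.
ε ∉ L(G), so no ε-production is kept.
Expand every rule over subsets of its nullable positions: S → 1 A gives 1 A | 1. S → 2 A 3 gives 2 A 3 | 2 3. A → S A S gives S A S | S S.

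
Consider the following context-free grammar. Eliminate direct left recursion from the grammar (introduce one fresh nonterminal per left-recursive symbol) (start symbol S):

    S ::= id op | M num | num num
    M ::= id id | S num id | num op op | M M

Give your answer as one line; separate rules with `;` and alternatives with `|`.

Directly left-recursive nonterminal: M.
For M: α = {M}, β = {id id, S num id, num op op}. Rewrite as M → β M' and M' → α M' | ε.

S ::= id op | M num | num num; M ::= id id M' | S num id M' | num op op M'; M' ::= M M' | ε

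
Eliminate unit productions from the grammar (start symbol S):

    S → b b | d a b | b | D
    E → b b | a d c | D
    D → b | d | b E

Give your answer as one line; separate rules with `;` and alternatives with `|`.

Unit pairs: E ⇒* {D}; S ⇒* {D}.
For every A with A ⇒* B via unit rules, add B's non-unit alternatives to A; then delete every rule of the form X → Y.

S → b | d | b E | b b | d a b; E → b b | a d c | b | d | b E; D → b | d | b E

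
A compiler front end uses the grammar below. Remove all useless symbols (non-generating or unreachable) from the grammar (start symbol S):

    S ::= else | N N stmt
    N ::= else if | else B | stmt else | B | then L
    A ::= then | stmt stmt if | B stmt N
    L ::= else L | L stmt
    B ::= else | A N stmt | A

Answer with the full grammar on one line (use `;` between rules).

S ::= else | N N stmt; N ::= else if | else B | stmt else | B; A ::= then | stmt stmt if | B stmt N; B ::= else | A N stmt | A

Generating nonterminals: {A, B, N, S}.
Reachable from S after that: {A, B, N, S}.
Removed useless symbols: {L} and every production mentioning them.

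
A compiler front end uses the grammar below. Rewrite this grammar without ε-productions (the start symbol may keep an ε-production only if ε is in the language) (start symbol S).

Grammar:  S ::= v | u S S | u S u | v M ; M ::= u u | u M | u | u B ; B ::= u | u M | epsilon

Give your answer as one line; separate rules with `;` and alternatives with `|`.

The nullable symbols are {B}.
ε ∉ L(G), so no ε-production is kept.

S ::= v | u S S | u S u | v M; M ::= u u | u M | u | u B; B ::= u | u M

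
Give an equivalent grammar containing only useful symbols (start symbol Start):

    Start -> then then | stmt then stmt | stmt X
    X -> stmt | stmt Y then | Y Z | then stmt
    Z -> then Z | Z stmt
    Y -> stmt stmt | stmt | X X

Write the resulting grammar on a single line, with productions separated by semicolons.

Generating nonterminals: {Start, X, Y}.
Reachable from Start after that: {Start, X, Y}.
Removed useless symbols: {Z} and every production mentioning them.

Start -> then then | stmt then stmt | stmt X; X -> stmt | stmt Y then | then stmt; Y -> stmt stmt | stmt | X X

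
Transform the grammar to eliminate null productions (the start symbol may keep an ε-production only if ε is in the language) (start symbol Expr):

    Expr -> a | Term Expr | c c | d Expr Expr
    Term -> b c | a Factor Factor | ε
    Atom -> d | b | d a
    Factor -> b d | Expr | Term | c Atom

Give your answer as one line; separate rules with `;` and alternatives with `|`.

Nullable nonterminals: {Factor, Term}.
ε ∉ L(G), so no ε-production is kept.
For each production, add variants omitting each subset of nullable occurrences: Term → a Factor Factor gives a Factor Factor | a Factor | a.

Expr -> a | Term Expr | c c | d Expr Expr; Term -> b c | a Factor Factor | a Factor | a; Atom -> d | b | d a; Factor -> b d | Expr | Term | c Atom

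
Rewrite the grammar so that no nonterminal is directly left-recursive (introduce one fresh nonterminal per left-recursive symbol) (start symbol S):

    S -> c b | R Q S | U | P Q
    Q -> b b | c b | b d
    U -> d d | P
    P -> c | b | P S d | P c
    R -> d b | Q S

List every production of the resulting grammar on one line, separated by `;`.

P is directly left-recursive.
For P: α = {S d, c}, β = {c, b}. Rewrite as P → β P' and P' → α P' | ε.

S -> c b | R Q S | U | P Q; Q -> b b | c b | b d; U -> d d | P; P -> c P' | b P'; R -> d b | Q S; P' -> S d P' | c P' | ε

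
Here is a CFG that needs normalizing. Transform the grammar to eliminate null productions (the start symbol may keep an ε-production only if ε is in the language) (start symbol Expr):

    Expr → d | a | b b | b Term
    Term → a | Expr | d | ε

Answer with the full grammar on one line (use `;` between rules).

Nullable set = {Term}.
ε ∉ L(G), so no ε-production is kept.
Add the nullable-subset variants: Expr → b Term gives b Term | b.

Expr → d | a | b b | b Term | b; Term → a | Expr | d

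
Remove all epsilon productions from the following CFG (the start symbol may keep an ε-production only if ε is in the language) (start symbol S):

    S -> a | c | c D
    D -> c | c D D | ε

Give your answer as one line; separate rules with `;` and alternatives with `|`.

The nullable symbols are {D}.
ε ∉ L(G), so no ε-production is kept.
Expand every rule over subsets of its nullable positions: D → c D D gives c D D | c D.

S -> a | c | c D; D -> c | c D D | c D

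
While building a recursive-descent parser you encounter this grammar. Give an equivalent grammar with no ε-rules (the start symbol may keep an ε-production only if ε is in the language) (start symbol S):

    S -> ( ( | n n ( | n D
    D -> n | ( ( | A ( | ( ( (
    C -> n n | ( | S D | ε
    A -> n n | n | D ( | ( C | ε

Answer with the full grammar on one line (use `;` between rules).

Nullable nonterminals: {A, C}.
ε ∉ L(G), so no ε-production is kept.
Expand every rule over subsets of its nullable positions: D → A ( gives A ( | (. A → ( C gives ( C | (.

S -> ( ( | n n ( | n D; D -> n | ( ( | A ( | ( | ( ( (; C -> n n | ( | S D; A -> n n | n | D ( | ( C | (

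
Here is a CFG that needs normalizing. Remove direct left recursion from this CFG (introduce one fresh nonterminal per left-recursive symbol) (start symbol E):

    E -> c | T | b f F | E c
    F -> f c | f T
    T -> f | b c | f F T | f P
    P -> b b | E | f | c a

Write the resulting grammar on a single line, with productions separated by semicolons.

E -> c E' | T E' | b f F E'; F -> f c | f T; T -> f | b c | f F T | f P; P -> b b | E | f | c a; E' -> c E' | ε

Left recursion appears on E.
For E: α = {c}, β = {c, T, b f F}. Rewrite as E → β E' and E' → α E' | ε.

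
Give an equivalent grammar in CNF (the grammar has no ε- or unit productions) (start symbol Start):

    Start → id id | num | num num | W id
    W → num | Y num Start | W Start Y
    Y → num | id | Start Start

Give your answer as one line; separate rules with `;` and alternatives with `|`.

Introduce a nonterminal for each terminal appearing in a rule of length ≥ 2: X1 → id, X2 → num.
Binarize each right-hand side of length ≥ 3 by chaining fresh nonterminals (Y1, Y2, …): affected rules were W → Y X2 Start; W → W Start Y.

Start → X1 X1 | num | X2 X2 | W X1; W → num | Y Y1 | W Y2; Y → num | id | Start Start; X1 → id; X2 → num; Y1 → X2 Start; Y2 → Start Y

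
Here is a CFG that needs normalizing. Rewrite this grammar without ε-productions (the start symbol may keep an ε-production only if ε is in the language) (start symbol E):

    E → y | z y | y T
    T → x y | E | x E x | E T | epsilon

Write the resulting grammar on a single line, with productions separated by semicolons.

E → y | z y | y T; T → x y | E | x E x | E T

Nullable set = {T}.
ε ∉ L(G), so no ε-production is kept.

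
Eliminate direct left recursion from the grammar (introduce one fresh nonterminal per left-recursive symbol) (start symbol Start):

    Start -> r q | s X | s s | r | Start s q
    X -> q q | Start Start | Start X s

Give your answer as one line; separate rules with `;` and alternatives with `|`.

Start -> r q Start1 | s X Start1 | s s Start1 | r Start1; X -> q q | Start Start | Start X s; Start1 -> s q Start1 | epsilon

Left recursion appears on Start.
For Start: α = {s q}, β = {r q, s X, s s, r}. Rewrite as Start → β Start1 and Start1 → α Start1 | ε.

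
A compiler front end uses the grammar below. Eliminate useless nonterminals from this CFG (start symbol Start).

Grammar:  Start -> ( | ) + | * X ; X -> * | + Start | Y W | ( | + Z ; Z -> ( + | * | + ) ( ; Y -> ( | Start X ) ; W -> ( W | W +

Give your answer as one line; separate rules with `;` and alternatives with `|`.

Generating nonterminals: {Start, X, Y, Z}.
Reachable from Start after that: {Start, X, Z}.
Removed useless symbols: {W, Y} and every production mentioning them.

Start -> ( | ) + | * X; X -> * | + Start | ( | + Z; Z -> ( + | * | + ) (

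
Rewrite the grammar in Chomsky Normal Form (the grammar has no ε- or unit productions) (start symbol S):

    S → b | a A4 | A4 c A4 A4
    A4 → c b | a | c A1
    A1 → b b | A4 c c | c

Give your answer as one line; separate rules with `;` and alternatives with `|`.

S → b | X1 A4 | A4 Y1; A4 → X2 X3 | a | X2 A1; A1 → X3 X3 | A4 Y3 | c; X1 → a; X2 → c; X3 → b; Y1 → X2 Y2; Y2 → A4 A4; Y3 → X2 X2

Introduce a nonterminal for each terminal appearing in a rule of length ≥ 2: X1 → a, X2 → c, X3 → b.
Binarize each right-hand side of length ≥ 3 by chaining fresh nonterminals (Y1, Y2, …): affected rules were S → A4 X2 A4 A4; A1 → A4 X2 X2.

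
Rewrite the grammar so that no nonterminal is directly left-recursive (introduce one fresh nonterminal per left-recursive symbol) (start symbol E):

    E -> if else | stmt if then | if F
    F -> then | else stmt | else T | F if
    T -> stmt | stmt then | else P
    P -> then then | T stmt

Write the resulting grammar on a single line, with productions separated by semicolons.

E -> if else | stmt if then | if F; F -> then F' | else stmt F' | else T F'; T -> stmt | stmt then | else P; P -> then then | T stmt; F' -> if F' | ε

Left recursion appears on F.
For F: α = {if}, β = {then, else stmt, else T}. Rewrite as F → β F' and F' → α F' | ε.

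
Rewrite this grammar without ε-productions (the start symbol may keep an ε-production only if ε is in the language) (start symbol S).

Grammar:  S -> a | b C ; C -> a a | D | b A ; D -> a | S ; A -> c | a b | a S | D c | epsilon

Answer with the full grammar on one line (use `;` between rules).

S -> a | b C; C -> a a | D | b A | b; D -> a | S; A -> c | a b | a S | D c

Nullable nonterminals: {A}.
ε ∉ L(G), so no ε-production is kept.
For each production, add variants omitting each subset of nullable occurrences: C → b A gives b A | b.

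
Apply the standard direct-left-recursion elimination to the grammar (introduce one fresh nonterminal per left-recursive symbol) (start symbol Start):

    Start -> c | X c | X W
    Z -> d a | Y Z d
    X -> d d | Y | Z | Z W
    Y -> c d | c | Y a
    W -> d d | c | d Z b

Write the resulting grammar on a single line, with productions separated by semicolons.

Directly left-recursive nonterminal: Y.
For Y: α = {a}, β = {c d, c}. Rewrite as Y → β Y1 and Y1 → α Y1 | ε.

Start -> c | X c | X W; Z -> d a | Y Z d; X -> d d | Y | Z | Z W; Y -> c d Y1 | c Y1; W -> d d | c | d Z b; Y1 -> a Y1 | ε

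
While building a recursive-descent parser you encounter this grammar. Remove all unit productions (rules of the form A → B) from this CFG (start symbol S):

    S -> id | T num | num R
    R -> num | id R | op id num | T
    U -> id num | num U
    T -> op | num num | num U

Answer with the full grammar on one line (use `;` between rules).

Unit pairs: R ⇒* {T}.
Replace each nonterminal's rules with the union of the non-unit rules of every nonterminal it unit-derives.

S -> id | T num | num R; R -> num | id R | op id num | op | num num | num U; U -> id num | num U; T -> op | num num | num U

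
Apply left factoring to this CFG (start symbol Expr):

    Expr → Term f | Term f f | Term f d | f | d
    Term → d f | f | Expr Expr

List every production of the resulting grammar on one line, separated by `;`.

Expr → f | d | Term f Expr1; Term → d f | f | Expr Expr; Expr1 → epsilon | f | d

Expr has alternatives sharing prefix 'Term f': factor to Expr → Term f Expr1 with Expr1 → ε | f | d.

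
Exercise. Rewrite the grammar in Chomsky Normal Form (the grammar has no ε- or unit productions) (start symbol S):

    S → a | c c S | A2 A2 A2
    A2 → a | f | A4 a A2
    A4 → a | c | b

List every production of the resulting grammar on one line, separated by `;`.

Introduce a nonterminal for each terminal appearing in a rule of length ≥ 2: X1 → c, X2 → a.
Binarize each right-hand side of length ≥ 3 by chaining fresh nonterminals (Y1, Y2, …): affected rules were S → X1 X1 S; S → A2 A2 A2; A2 → A4 X2 A2.

S → a | X1 Y1 | A2 Y2; A2 → a | f | A4 Y3; A4 → a | c | b; X1 → c; X2 → a; Y1 → X1 S; Y2 → A2 A2; Y3 → X2 A2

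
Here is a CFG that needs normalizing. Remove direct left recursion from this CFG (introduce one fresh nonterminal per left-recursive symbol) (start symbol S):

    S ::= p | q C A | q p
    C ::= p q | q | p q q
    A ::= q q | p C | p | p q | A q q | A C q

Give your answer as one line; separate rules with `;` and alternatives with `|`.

S ::= p | q C A | q p; C ::= p q | q | p q q; A ::= q q A' | p C A' | p A' | p q A'; A' ::= q q A' | C q A' | ε

A is directly left-recursive.
For A: α = {q q, C q}, β = {q q, p C, p, p q}. Rewrite as A → β A' and A' → α A' | ε.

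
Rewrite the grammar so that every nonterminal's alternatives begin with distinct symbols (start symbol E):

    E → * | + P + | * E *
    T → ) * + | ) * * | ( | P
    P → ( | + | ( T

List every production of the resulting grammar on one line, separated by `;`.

E has alternatives sharing prefix '*': factor to E → * E' with E' → ε | E *.
T has alternatives sharing prefix ') *': factor to T → ) * T' with T' → + | *.
P has alternatives sharing prefix '(': factor to P → ( P' with P' → ε | T.

E → + P + | * E'; T → ( | P | ) * T'; P → + | ( P'; E' → ε | E *; T' → + | *; P' → ε | T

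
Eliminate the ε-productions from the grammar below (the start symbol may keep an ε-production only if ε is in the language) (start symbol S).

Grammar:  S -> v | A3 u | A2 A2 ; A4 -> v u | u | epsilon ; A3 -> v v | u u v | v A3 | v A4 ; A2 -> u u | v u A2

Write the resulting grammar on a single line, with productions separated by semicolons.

Nullable nonterminals: {A4}.
ε ∉ L(G), so no ε-production is kept.
Expand every rule over subsets of its nullable positions: A3 → v A4 gives v A4 | v.

S -> v | A3 u | A2 A2; A4 -> v u | u; A3 -> v v | u u v | v A3 | v A4 | v; A2 -> u u | v u A2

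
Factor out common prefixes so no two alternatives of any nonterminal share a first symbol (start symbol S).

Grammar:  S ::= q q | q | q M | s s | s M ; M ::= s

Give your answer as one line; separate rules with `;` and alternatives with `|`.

S ::= q S' | s S''; M ::= s; S' ::= q | ε | M; S'' ::= s | M

S has alternatives sharing prefix 'q': factor to S → q S' with S' → q | ε | M.
S has alternatives sharing prefix 's': factor to S → s S'' with S'' → s | M.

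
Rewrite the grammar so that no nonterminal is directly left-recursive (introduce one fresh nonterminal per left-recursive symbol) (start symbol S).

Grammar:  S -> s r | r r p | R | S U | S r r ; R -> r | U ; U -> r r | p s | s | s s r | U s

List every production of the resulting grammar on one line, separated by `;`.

S, U are directly left-recursive.
For S: α = {U, r r}, β = {s r, r r p, R}. Rewrite as S → β S' and S' → α S' | ε.
For U: α = {s}, β = {r r, p s, s, s s r}. Rewrite as U → β U' and U' → α U' | ε.

S -> s r S' | r r p S' | R S'; R -> r | U; U -> r r U' | p s U' | s U' | s s r U'; S' -> U S' | r r S' | eps; U' -> s U' | eps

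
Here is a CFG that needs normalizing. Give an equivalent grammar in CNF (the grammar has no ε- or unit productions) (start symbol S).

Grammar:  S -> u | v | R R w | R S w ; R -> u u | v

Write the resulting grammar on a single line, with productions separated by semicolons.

S -> u | v | R Y1 | R Y2; R -> X2 X2 | v; X1 -> w; X2 -> u; Y1 -> R X1; Y2 -> S X1

Introduce a nonterminal for each terminal appearing in a rule of length ≥ 2: X1 → w, X2 → u.
Binarize each right-hand side of length ≥ 3 by chaining fresh nonterminals (Y1, Y2, …): affected rules were S → R R X1; S → R S X1.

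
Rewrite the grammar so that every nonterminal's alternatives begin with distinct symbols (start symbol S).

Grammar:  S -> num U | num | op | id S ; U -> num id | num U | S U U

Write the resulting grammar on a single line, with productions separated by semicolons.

S -> op | id S | num S'; U -> S U U | num U'; S' -> U | ε; U' -> id | U

S has alternatives sharing prefix 'num': factor to S → num S' with S' → U | ε.
U has alternatives sharing prefix 'num': factor to U → num U' with U' → id | U.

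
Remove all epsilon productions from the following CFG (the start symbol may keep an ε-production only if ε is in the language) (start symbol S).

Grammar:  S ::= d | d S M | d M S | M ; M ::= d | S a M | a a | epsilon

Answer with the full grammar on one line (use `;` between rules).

The nullable symbols are {M, S}.
ε ∈ L(G) since S is nullable, so keep S → ε.
Expand every rule over subsets of its nullable positions: S → d S M gives d S M | d S | d M. M → S a M gives S a M | S a | a M | a.

S ::= d | d S M | d S | d M | d M S | M | epsilon; M ::= d | S a M | S a | a M | a | a a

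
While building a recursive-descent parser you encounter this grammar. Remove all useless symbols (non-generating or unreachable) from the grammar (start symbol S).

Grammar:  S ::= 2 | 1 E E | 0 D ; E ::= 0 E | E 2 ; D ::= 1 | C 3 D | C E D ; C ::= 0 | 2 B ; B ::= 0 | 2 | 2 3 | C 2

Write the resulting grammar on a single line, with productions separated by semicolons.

Generating nonterminals: {B, C, D, S}.
Reachable from S after that: {B, C, D, S}.
Removed useless symbols: {E} and every production mentioning them.

S ::= 2 | 0 D; D ::= 1 | C 3 D; C ::= 0 | 2 B; B ::= 0 | 2 | 2 3 | C 2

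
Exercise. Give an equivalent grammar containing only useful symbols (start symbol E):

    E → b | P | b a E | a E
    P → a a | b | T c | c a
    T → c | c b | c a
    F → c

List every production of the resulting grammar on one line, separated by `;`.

Generating nonterminals: {E, F, P, T}.
Reachable from E after that: {E, P, T}.
Removed useless symbols: {F} and every production mentioning them.

E → b | P | b a E | a E; P → a a | b | T c | c a; T → c | c b | c a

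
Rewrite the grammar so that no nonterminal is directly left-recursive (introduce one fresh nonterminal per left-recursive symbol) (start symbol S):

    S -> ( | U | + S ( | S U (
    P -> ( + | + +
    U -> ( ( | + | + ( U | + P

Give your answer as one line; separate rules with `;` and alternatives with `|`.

Left recursion appears on S.
For S: α = {U (}, β = {(, U, + S (}. Rewrite as S → β S' and S' → α S' | ε.

S -> ( S' | U S' | + S ( S'; P -> ( + | + +; U -> ( ( | + | + ( U | + P; S' -> U ( S' | ε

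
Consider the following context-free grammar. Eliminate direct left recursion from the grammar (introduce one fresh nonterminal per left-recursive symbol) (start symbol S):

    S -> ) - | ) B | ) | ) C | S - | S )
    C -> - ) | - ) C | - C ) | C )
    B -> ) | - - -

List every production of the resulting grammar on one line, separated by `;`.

Left recursion appears on S, C.
For S: α = {-, )}, β = {) -, ) B, ), ) C}. Rewrite as S → β S' and S' → α S' | ε.
For C: α = {)}, β = {- ), - ) C, - C )}. Rewrite as C → β C' and C' → α C' | ε.

S -> ) - S' | ) B S' | ) S' | ) C S'; C -> - ) C' | - ) C C' | - C ) C'; B -> ) | - - -; S' -> - S' | ) S' | ε; C' -> ) C' | ε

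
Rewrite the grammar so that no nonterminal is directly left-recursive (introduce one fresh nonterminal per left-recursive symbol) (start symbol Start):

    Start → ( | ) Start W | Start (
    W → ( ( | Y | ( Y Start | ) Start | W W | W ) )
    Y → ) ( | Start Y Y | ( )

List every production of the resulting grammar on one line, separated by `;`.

Directly left-recursive nonterminals: Start, W.
For Start: α = {(}, β = {(, ) Start W}. Rewrite as Start → β Start1 and Start1 → α Start1 | ε.
For W: α = {W, ) )}, β = {( (, Y, ( Y Start, ) Start}. Rewrite as W → β W1 and W1 → α W1 | ε.

Start → ( Start1 | ) Start W Start1; W → ( ( W1 | Y W1 | ( Y Start W1 | ) Start W1; Y → ) ( | Start Y Y | ( ); Start1 → ( Start1 | epsilon; W1 → W W1 | ) ) W1 | epsilon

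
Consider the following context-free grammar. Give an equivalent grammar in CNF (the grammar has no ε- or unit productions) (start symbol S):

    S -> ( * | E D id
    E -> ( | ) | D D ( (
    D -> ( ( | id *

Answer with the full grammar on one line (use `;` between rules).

Introduce a nonterminal for each terminal appearing in a rule of length ≥ 2: X1 → (, X2 → *, X3 → id.
Binarize each right-hand side of length ≥ 3 by chaining fresh nonterminals (Y1, Y2, …): affected rules were S → E D X3; E → D D X1 X1.

S -> X1 X2 | E Y1; E -> ( | ) | D Y2; D -> X1 X1 | X3 X2; X1 -> (; X2 -> *; X3 -> id; Y1 -> D X3; Y2 -> D Y3; Y3 -> X1 X1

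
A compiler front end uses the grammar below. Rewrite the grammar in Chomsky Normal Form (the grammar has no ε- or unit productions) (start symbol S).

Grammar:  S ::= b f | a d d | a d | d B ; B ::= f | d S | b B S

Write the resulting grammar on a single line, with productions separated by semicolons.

Introduce a nonterminal for each terminal appearing in a rule of length ≥ 2: X1 → b, X2 → f, X3 → a, X4 → d.
Binarize each right-hand side of length ≥ 3 by chaining fresh nonterminals (Y1, Y2, …): affected rules were S → X3 X4 X4; B → X1 B S.

S ::= X1 X2 | X3 Y1 | X3 X4 | X4 B; B ::= f | X4 S | X1 Y2; X1 ::= b; X2 ::= f; X3 ::= a; X4 ::= d; Y1 ::= X4 X4; Y2 ::= B S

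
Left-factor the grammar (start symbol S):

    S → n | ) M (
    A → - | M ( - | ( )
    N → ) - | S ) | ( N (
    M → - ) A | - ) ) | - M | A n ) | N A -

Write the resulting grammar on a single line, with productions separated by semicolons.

S → n | ) M (; A → - | M ( - | ( ); N → ) - | S ) | ( N (; M → A n ) | N A - | - M'; M' → M | ) M''; M'' → A | )

M has alternatives sharing prefix '-': factor to M → - M' with M' → ) A | ) ) | M.
M' has alternatives sharing prefix ')': factor to M' → ) M'' with M'' → A | ).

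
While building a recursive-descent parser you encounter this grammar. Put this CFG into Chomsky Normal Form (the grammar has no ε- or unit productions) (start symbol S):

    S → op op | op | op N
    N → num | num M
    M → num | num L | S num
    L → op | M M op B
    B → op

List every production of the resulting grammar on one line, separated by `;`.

Introduce a nonterminal for each terminal appearing in a rule of length ≥ 2: X1 → op, X2 → num.
Binarize each right-hand side of length ≥ 3 by chaining fresh nonterminals (Y1, Y2, …): affected rules were L → M M X1 B.

S → X1 X1 | op | X1 N; N → num | X2 M; M → num | X2 L | S X2; L → op | M Y1; B → op; X1 → op; X2 → num; Y1 → M Y2; Y2 → X1 B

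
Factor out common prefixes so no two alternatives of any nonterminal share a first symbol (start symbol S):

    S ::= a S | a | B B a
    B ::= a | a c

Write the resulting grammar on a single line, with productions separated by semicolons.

S ::= B B a | a S'; B ::= a B'; S' ::= S | ε; B' ::= ε | c

S has alternatives sharing prefix 'a': factor to S → a S' with S' → S | ε.
B has alternatives sharing prefix 'a': factor to B → a B' with B' → ε | c.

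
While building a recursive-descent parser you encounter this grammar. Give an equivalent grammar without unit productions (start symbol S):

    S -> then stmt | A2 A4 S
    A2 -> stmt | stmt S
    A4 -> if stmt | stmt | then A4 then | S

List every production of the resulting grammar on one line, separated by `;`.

S -> then stmt | A2 A4 S; A2 -> stmt | stmt S; A4 -> if stmt | stmt | then A4 then | then stmt | A2 A4 S

Unit pairs: A4 ⇒* {S}.
For each unit pair (A, B), copy every non-unit production of B to A, then drop all unit productions.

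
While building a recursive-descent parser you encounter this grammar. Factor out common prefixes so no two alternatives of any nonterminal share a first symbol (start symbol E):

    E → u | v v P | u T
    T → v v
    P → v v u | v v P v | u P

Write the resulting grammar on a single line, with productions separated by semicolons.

E → v v P | u E'; T → v v; P → u P | v v P'; E' → ε | T; P' → u | P v

E has alternatives sharing prefix 'u': factor to E → u E' with E' → ε | T.
P has alternatives sharing prefix 'v v': factor to P → v v P' with P' → u | P v.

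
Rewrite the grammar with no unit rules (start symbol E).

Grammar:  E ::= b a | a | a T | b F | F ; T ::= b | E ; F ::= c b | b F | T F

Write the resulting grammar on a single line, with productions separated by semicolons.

Unit pairs: E ⇒* {F}; T ⇒* {E, F}.
For every A with A ⇒* B via unit rules, add B's non-unit alternatives to A; then delete every rule of the form X → Y.

E ::= b a | a | a T | b F | c b | T F; T ::= b a | a | a T | b F | c b | T F | b; F ::= c b | b F | T F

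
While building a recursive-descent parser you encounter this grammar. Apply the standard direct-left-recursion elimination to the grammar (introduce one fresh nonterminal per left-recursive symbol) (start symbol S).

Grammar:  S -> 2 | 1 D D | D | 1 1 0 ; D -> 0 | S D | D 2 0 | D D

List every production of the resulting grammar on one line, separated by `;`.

Left recursion appears on D.
For D: α = {2 0, D}, β = {0, S D}. Rewrite as D → β D' and D' → α D' | ε.

S -> 2 | 1 D D | D | 1 1 0; D -> 0 D' | S D D'; D' -> 2 0 D' | D D' | eps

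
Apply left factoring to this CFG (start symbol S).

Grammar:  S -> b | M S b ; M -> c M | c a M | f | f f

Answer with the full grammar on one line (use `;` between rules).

M has alternatives sharing prefix 'c': factor to M → c M' with M' → M | a M.
M has alternatives sharing prefix 'f': factor to M → f M'' with M'' → ε | f.

S -> b | M S b; M -> c M' | f M''; M' -> M | a M; M'' -> ε | f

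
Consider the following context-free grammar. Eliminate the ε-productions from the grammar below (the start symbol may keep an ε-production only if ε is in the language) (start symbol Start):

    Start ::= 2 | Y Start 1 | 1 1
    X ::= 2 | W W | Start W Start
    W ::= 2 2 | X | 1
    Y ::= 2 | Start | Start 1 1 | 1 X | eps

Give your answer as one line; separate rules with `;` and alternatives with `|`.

Start ::= 2 | Y Start 1 | Start 1 | 1 1; X ::= 2 | W W | Start W Start; W ::= 2 2 | X | 1; Y ::= 2 | Start | Start 1 1 | 1 X

Nullable set = {Y}.
ε ∉ L(G), so no ε-production is kept.
For each production, add variants omitting each subset of nullable occurrences: Start → Y Start 1 gives Y Start 1 | Start 1.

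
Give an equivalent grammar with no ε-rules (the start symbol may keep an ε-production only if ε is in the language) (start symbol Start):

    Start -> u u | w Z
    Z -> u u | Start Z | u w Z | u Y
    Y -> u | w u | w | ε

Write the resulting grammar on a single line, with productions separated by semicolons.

Start -> u u | w Z; Z -> u u | Start Z | u w Z | u Y | u; Y -> u | w u | w

Nullable nonterminals: {Y}.
ε ∉ L(G), so no ε-production is kept.
Expand every rule over subsets of its nullable positions: Z → u Y gives u Y | u.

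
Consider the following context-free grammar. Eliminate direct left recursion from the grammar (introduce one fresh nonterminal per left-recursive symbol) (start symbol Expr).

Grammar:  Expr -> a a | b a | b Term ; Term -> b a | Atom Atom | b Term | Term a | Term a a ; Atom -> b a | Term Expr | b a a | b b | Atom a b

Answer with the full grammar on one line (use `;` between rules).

Left recursion appears on Term, Atom.
For Term: α = {a, a a}, β = {b a, Atom Atom, b Term}. Rewrite as Term → β Term1 and Term1 → α Term1 | ε.
For Atom: α = {a b}, β = {b a, Term Expr, b a a, b b}. Rewrite as Atom → β Atom1 and Atom1 → α Atom1 | ε.

Expr -> a a | b a | b Term; Term -> b a Term1 | Atom Atom Term1 | b Term Term1; Atom -> b a Atom1 | Term Expr Atom1 | b a a Atom1 | b b Atom1; Term1 -> a Term1 | a a Term1 | ε; Atom1 -> a b Atom1 | ε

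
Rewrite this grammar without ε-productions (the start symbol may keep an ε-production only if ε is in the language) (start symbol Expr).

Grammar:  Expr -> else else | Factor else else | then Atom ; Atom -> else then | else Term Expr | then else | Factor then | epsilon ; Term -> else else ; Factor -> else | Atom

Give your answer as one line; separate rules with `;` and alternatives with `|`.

The nullable symbols are {Atom, Factor}.
ε ∉ L(G), so no ε-production is kept.
Add the nullable-subset variants: Expr → then Atom gives then Atom | then. Atom → Factor then gives Factor then | then.

Expr -> else else | Factor else else | then Atom | then; Atom -> else then | else Term Expr | then else | Factor then | then; Term -> else else; Factor -> else | Atom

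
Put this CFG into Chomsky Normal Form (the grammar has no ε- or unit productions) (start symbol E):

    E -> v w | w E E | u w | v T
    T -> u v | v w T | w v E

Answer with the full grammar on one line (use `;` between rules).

Introduce a nonterminal for each terminal appearing in a rule of length ≥ 2: X1 → v, X2 → w, X3 → u.
Binarize each right-hand side of length ≥ 3 by chaining fresh nonterminals (Y1, Y2, …): affected rules were E → X2 E E; T → X1 X2 T; T → X2 X1 E.

E -> X1 X2 | X2 Y1 | X3 X2 | X1 T; T -> X3 X1 | X1 Y2 | X2 Y3; X1 -> v; X2 -> w; X3 -> u; Y1 -> E E; Y2 -> X2 T; Y3 -> X1 E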